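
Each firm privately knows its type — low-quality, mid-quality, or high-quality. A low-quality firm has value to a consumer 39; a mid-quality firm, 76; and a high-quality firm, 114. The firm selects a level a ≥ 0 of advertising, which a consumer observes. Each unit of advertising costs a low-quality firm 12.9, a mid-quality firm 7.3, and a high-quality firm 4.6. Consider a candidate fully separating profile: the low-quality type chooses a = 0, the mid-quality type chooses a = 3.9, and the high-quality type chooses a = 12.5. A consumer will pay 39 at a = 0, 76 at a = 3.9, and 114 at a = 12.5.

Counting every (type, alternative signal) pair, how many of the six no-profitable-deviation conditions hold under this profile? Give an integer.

Low-quality (own payoff 39): to a=3.9 gives 76 − 12.9×3.9 = 25.69 → no gain ✓; to a=12.5 gives 114 − 12.9×12.5 = -47.25 → no gain ✓.
Mid-quality (own payoff 76 − 7.3×3.9 = 47.53): to a=0 gives 39 → no gain ✓; to a=12.5 gives 114 − 7.3×12.5 = 22.75 → no gain ✓.
High-quality (own payoff 114 − 4.6×12.5 = 56.5): to a=0 gives 39 → no gain ✓; to a=3.9 gives 76 − 4.6×3.9 = 58.06 → profitable ✗.
5 of the 6 constraints hold; not an equilibrium.

5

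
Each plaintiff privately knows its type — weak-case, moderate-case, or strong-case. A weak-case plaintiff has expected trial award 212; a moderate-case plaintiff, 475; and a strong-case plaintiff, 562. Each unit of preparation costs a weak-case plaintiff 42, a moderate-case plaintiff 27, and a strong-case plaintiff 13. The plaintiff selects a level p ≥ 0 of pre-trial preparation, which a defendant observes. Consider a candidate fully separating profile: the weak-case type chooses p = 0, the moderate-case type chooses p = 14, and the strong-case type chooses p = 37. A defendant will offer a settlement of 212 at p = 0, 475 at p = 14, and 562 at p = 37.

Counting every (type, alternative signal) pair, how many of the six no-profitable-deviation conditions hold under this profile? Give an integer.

3

Strong-case (own payoff 562 − 13×37 = 81): to p=0 gives 212 → profitable ✗; to p=14 gives 475 − 13×14 = 293 → profitable ✗.
Weak-case (own payoff 212): to p=14 gives 475 − 42×14 = -113 → no gain ✓; to p=37 gives 562 − 42×37 = -992 → no gain ✓.
Moderate-case (own payoff 475 − 27×14 = 97): to p=0 gives 212 → profitable ✗; to p=37 gives 562 − 27×37 = -437 → no gain ✓.
3 of the 6 constraints hold; not an equilibrium.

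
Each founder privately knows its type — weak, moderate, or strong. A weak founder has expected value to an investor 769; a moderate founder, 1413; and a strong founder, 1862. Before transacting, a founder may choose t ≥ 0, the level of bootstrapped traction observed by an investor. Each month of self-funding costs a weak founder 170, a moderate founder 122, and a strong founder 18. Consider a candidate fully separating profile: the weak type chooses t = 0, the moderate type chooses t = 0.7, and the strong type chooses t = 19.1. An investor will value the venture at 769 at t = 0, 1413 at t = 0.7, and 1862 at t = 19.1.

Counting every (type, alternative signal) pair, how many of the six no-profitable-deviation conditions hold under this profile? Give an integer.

Weak (own payoff 769): to t=0.7 gives 1413 − 170×0.7 = 1294 → profitable ✗; to t=19.1 gives 1862 − 170×19.1 = -1385 → no gain ✓.
Strong (own payoff 1862 − 18×19.1 = 1518.2): to t=0 gives 769 → no gain ✓; to t=0.7 gives 1413 − 18×0.7 = 1400.4 → no gain ✓.
Moderate (own payoff 1413 − 122×0.7 = 1327.6): to t=0 gives 769 → no gain ✓; to t=19.1 gives 1862 − 122×19.1 = -468.2 → no gain ✓.
5 of the 6 constraints hold; not an equilibrium.

5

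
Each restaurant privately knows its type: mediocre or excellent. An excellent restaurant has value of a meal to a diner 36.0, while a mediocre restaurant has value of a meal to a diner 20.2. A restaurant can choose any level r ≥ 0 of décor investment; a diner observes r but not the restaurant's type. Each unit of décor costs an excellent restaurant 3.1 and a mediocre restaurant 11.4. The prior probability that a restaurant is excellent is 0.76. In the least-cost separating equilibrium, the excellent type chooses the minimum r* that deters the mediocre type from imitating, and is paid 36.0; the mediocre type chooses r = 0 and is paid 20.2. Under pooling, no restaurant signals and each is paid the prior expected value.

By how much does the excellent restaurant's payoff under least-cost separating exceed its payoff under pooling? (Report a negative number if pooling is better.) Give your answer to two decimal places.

Least-cost separating signal: r* solves 20.2 = 36.0 − 11.4·r*, so r* = (36.0 − 20.2)/11.4 ≈ 1.3860.
Excellent type's separating payoff: 36.0 − 3.1 × r* = 36.0 − 3.1 × (36.0 − 20.2)/11.4 = 36.0 − 48.98/11.4 ≈ 31.7035.
Pooling payoff: 0.76 × 36.0 + 0.24 × 20.2 = 32.208.
Difference: 31.7035 − 32.208 = -0.5045, i.e. -0.50 to two decimal places.
The excellent type would prefer the pooling outcome.

-0.50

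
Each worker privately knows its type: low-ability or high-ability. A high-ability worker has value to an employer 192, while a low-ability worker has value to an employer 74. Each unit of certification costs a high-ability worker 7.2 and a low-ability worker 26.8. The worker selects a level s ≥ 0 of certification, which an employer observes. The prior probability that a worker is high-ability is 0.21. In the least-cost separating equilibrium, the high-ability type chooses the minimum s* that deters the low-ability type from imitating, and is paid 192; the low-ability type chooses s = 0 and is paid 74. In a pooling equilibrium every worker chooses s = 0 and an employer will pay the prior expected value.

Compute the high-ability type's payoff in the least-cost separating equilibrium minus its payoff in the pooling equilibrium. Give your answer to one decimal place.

61.5

Least-cost separating signal: s* solves 74 = 192 − 26.8·s*, so s* = (192 − 74)/26.8 ≈ 4.4030.
High-ability type's separating payoff: 192 − 7.2 × s* = 192 − 7.2 × (192 − 74)/26.8 = 192 − 849.6/26.8 ≈ 160.299.
Pooling payoff: 0.21 × 192 + 0.79 × 74 = 98.78.
Difference: 160.299 − 98.78 = 61.519, i.e. 61.5 to one decimal place.
The high-ability type prefers to separate.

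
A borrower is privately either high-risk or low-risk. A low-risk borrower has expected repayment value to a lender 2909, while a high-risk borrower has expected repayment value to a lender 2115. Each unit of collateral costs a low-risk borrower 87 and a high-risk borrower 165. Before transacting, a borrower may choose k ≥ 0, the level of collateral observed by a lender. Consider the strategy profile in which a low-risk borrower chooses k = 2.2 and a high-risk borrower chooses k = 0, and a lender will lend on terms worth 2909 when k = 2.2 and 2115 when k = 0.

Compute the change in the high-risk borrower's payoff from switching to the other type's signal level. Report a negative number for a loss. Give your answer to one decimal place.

431.0

Playing k = 0 the high-risk borrower receives 2115.
Deviating to k = 2.2 brings payment 2909 at cost 165 × 2.2 = 363, netting 2546.
Gain from deviating: 2546 − 2115 = 431.0.
The gain is positive, so the high-risk type's incentive-compatibility constraint is violated — this profile is not a separating equilibrium.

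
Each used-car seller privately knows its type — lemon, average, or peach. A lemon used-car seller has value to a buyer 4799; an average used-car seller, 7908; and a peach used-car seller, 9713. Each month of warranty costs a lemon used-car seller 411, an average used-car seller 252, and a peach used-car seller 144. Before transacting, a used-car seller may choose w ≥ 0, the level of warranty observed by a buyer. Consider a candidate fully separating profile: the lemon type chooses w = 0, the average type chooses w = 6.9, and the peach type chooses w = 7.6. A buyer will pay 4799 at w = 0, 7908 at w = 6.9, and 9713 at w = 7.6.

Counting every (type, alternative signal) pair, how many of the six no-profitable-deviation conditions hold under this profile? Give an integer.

3

Average (own payoff 7908 − 252×6.9 = 6169.2): to w=0 gives 4799 → no gain ✓; to w=7.6 gives 9713 − 252×7.6 = 7797.8 → profitable ✗.
Peach (own payoff 9713 − 144×7.6 = 8618.6): to w=0 gives 4799 → no gain ✓; to w=6.9 gives 7908 − 144×6.9 = 6914.4 → no gain ✓.
Lemon (own payoff 4799): to w=6.9 gives 7908 − 411×6.9 = 5072.1 → profitable ✗; to w=7.6 gives 9713 − 411×7.6 = 6589.4 → profitable ✗.
3 of the 6 constraints hold; not an equilibrium.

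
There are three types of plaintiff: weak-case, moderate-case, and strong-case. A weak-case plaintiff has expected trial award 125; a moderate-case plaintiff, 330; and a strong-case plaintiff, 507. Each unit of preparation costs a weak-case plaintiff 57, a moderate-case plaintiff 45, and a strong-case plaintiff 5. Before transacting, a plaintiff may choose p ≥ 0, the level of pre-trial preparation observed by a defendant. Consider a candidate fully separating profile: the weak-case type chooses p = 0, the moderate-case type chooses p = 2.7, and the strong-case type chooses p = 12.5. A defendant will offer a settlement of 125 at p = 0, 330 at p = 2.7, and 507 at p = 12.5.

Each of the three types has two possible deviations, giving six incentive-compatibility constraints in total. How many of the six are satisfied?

5

Weak-case (own payoff 125): to p=2.7 gives 330 − 57×2.7 = 176.1 → profitable ✗; to p=12.5 gives 507 − 57×12.5 = -205.5 → no gain ✓.
Moderate-case (own payoff 330 − 45×2.7 = 208.5): to p=0 gives 125 → no gain ✓; to p=12.5 gives 507 − 45×12.5 = -55.5 → no gain ✓.
Strong-case (own payoff 507 − 5×12.5 = 444.5): to p=0 gives 125 → no gain ✓; to p=2.7 gives 330 − 5×2.7 = 316.5 → no gain ✓.
5 of the 6 constraints hold; not an equilibrium.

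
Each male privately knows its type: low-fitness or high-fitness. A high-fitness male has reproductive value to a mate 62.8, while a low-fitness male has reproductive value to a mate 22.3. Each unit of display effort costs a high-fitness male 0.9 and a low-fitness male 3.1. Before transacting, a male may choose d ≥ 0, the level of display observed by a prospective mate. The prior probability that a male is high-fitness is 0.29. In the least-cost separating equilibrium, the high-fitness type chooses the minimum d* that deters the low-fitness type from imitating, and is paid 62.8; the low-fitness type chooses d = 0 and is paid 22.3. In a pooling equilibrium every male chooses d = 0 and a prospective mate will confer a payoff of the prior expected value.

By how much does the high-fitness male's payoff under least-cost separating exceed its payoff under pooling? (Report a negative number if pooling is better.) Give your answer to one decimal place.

17.0

Least-cost separating signal: d* solves 22.3 = 62.8 − 3.1·d*, so d* = (62.8 − 22.3)/3.1 ≈ 13.0645.
High-fitness type's separating payoff: 62.8 − 0.9 × d* = 62.8 − 0.9 × (62.8 − 22.3)/3.1 = 62.8 − 36.45/3.1 ≈ 51.042.
Pooling payoff: 0.29 × 62.8 + 0.71 × 22.3 = 34.045.
Difference: 51.042 − 34.045 = 16.997, i.e. 17.0 to one decimal place.
The high-fitness type prefers to separate.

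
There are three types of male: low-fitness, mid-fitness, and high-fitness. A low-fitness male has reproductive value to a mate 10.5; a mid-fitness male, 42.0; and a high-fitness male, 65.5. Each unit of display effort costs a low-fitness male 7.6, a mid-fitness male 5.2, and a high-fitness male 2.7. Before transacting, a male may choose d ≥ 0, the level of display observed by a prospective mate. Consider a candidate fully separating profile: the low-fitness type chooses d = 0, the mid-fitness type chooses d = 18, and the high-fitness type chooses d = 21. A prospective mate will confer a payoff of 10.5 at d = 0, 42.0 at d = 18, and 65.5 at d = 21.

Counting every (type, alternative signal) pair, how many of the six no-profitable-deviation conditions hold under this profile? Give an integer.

High-fitness (own payoff 65.5 − 2.7×21 = 8.8): to d=0 gives 10.5 → profitable ✗; to d=18 gives 42.0 − 2.7×18 = -6.6 → no gain ✓.
Low-fitness (own payoff 10.5): to d=18 gives 42.0 − 7.6×18 = -94.8 → no gain ✓; to d=21 gives 65.5 − 7.6×21 = -94.1 → no gain ✓.
Mid-fitness (own payoff 42.0 − 5.2×18 = -51.6): to d=0 gives 10.5 → profitable ✗; to d=21 gives 65.5 − 5.2×21 = -43.7 → profitable ✗.
3 of the 6 constraints hold; not an equilibrium.

3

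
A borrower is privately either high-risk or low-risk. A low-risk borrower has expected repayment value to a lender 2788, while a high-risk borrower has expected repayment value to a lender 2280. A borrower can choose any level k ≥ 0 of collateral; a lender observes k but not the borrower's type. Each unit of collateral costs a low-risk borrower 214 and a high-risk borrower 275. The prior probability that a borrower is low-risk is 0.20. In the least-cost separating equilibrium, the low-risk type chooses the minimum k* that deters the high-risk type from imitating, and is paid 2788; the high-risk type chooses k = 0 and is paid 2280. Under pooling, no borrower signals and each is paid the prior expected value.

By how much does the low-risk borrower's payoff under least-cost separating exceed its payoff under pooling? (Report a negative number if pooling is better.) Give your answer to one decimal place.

Least-cost separating signal: k* solves 2280 = 2788 − 275·k*, so k* = (2788 − 2280)/275 ≈ 1.8473.
Low-risk type's separating payoff: 2788 − 214 × k* = 2788 − 214 × (2788 − 2280)/275 = 2788 − 108712/275 ≈ 2392.684.
Pooling payoff: 0.20 × 2788 + 0.80 × 2280 = 2381.6.
Difference: 2392.684 − 2381.6 = 11.084, i.e. 11.1 to one decimal place.
The low-risk type prefers to separate.

11.1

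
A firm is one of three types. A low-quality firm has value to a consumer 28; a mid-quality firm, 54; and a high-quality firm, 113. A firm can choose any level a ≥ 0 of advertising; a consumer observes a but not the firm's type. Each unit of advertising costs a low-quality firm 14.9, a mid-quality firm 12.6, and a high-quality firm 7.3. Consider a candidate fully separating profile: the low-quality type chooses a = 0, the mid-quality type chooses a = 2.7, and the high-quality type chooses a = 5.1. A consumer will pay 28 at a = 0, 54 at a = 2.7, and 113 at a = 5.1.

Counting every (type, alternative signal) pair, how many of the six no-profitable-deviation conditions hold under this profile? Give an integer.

Low-quality (own payoff 28): to a=2.7 gives 54 − 14.9×2.7 = 13.77 → no gain ✓; to a=5.1 gives 113 − 14.9×5.1 = 37.01 → profitable ✗.
High-quality (own payoff 113 − 7.3×5.1 = 75.77): to a=0 gives 28 → no gain ✓; to a=2.7 gives 54 − 7.3×2.7 = 34.29 → no gain ✓.
Mid-quality (own payoff 54 − 12.6×2.7 = 19.98): to a=0 gives 28 → profitable ✗; to a=5.1 gives 113 − 12.6×5.1 = 48.74 → profitable ✗.
3 of the 6 constraints hold; not an equilibrium.

3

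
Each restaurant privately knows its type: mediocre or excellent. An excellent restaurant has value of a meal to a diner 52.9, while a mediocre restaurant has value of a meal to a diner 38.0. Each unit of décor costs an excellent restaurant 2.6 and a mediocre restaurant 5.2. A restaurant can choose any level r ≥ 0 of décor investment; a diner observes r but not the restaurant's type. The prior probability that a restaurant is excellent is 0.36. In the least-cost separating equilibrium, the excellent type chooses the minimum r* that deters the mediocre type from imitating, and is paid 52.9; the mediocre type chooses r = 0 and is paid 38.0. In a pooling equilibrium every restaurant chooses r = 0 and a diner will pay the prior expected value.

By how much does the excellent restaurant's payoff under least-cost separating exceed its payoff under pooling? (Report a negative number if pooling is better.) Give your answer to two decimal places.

2.09

Least-cost separating signal: r* solves 38.0 = 52.9 − 5.2·r*, so r* = (52.9 − 38.0)/5.2 ≈ 2.8654.
Excellent type's separating payoff: 52.9 − 2.6 × r* = 52.9 − 2.6 × (52.9 − 38.0)/5.2 = 52.9 − 38.74/5.2 = 45.45.
Pooling payoff: 0.36 × 52.9 + 0.64 × 38.0 = 43.364.
Difference: 45.45 − 43.364 = 2.086, i.e. 2.09 to two decimal places.
The excellent type prefers to separate.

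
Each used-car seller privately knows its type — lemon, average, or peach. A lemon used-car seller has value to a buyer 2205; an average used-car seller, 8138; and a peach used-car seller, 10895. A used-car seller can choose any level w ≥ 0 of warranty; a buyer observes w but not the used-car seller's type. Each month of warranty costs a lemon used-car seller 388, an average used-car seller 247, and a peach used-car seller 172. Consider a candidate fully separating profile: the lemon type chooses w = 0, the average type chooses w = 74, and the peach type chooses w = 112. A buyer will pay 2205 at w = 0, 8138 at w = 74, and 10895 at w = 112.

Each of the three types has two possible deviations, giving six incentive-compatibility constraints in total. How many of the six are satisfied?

3

Lemon (own payoff 2205): to w=74 gives 8138 − 388×74 = -20574 → no gain ✓; to w=112 gives 10895 − 388×112 = -32561 → no gain ✓.
Average (own payoff 8138 − 247×74 = -10140): to w=0 gives 2205 → profitable ✗; to w=112 gives 10895 − 247×112 = -16769 → no gain ✓.
Peach (own payoff 10895 − 172×112 = -8369): to w=0 gives 2205 → profitable ✗; to w=74 gives 8138 − 172×74 = -4590 → profitable ✗.
3 of the 6 constraints hold; not an equilibrium.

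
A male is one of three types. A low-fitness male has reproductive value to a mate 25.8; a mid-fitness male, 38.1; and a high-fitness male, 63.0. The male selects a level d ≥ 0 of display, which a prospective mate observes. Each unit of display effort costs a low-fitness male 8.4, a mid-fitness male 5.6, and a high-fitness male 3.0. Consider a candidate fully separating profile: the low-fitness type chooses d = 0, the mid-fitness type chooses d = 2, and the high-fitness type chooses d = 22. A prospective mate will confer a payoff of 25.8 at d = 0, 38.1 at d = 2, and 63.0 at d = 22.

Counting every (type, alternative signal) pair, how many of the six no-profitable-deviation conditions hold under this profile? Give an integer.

4

Low-fitness (own payoff 25.8): to d=2 gives 38.1 − 8.4×2 = 21.3 → no gain ✓; to d=22 gives 63.0 − 8.4×22 = -121.8 → no gain ✓.
Mid-fitness (own payoff 38.1 − 5.6×2 = 26.9): to d=0 gives 25.8 → no gain ✓; to d=22 gives 63.0 − 5.6×22 = -60.2 → no gain ✓.
High-fitness (own payoff 63.0 − 3.0×22 = -3): to d=0 gives 25.8 → profitable ✗; to d=2 gives 38.1 − 3.0×2 = 32.1 → profitable ✗.
4 of the 6 constraints hold; not an equilibrium.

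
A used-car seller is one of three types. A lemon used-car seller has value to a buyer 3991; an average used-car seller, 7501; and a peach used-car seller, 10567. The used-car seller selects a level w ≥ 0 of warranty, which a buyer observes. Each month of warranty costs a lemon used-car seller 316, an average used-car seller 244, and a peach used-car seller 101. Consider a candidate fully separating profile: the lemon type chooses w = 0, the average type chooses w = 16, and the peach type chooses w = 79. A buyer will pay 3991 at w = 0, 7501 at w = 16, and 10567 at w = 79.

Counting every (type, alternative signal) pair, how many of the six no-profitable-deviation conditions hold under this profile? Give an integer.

3

Lemon (own payoff 3991): to w=16 gives 7501 − 316×16 = 2445 → no gain ✓; to w=79 gives 10567 − 316×79 = -14397 → no gain ✓.
Average (own payoff 7501 − 244×16 = 3597): to w=0 gives 3991 → profitable ✗; to w=79 gives 10567 − 244×79 = -8709 → no gain ✓.
Peach (own payoff 10567 − 101×79 = 2588): to w=0 gives 3991 → profitable ✗; to w=16 gives 7501 − 101×16 = 5885 → profitable ✗.
3 of the 6 constraints hold; not an equilibrium.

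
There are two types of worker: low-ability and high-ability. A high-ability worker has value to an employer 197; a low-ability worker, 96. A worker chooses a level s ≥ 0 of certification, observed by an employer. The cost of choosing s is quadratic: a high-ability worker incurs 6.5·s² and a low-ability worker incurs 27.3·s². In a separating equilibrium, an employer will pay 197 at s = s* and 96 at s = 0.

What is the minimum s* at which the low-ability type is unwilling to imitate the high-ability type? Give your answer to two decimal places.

The low-ability type at s = 0 receives 96; imitating at s* yields 197 − 27.3·s*².
Indifference: 96 = 197 − 27.3·s*², so s*² = (197 − 96) / 27.3 ≈ 3.6996.
s* = √3.6996 ≈ 1.92.

1.92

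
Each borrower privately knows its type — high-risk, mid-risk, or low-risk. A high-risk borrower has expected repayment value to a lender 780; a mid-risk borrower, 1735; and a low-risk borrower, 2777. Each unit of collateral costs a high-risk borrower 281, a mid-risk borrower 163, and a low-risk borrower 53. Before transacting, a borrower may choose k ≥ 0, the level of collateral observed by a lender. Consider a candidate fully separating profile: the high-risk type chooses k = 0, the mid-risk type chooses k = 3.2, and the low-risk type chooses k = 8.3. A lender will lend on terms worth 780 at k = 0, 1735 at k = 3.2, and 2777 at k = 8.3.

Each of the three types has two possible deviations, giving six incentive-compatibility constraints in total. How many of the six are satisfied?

Low-risk (own payoff 2777 − 53×8.3 = 2337.1): to k=0 gives 780 → no gain ✓; to k=3.2 gives 1735 − 53×3.2 = 1565.4 → no gain ✓.
Mid-risk (own payoff 1735 − 163×3.2 = 1213.4): to k=0 gives 780 → no gain ✓; to k=8.3 gives 2777 − 163×8.3 = 1424.1 → profitable ✗.
High-risk (own payoff 780): to k=3.2 gives 1735 − 281×3.2 = 835.8 → profitable ✗; to k=8.3 gives 2777 − 281×8.3 = 444.7 → no gain ✓.
4 of the 6 constraints hold; not an equilibrium.

4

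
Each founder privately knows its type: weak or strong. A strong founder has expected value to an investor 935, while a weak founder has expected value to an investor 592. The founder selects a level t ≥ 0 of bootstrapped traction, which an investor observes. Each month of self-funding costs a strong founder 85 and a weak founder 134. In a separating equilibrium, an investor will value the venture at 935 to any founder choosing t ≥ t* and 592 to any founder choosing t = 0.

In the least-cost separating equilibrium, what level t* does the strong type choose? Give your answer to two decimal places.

2.56

A weak founder choosing t = 0 receives 592.
Imitating at t* instead would pay 935 at cost 134·t*, netting 935 − 134·t*.
Indifference: 592 = 935 − 134·t*, so t* = (935 − 592) / 134 ≈ 2.56.
This is the weak type's binding incentive-compatibility constraint; any t ≥ 2.56 sustains separation on that side.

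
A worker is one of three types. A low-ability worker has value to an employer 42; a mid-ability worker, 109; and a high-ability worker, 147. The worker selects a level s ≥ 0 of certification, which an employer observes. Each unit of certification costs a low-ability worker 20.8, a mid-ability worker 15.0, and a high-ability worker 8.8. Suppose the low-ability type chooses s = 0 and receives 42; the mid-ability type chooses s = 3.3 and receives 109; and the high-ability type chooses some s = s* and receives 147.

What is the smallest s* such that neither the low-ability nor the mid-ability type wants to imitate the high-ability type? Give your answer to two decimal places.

5.83

Mid-ability type (on-path payoff 109 − 15.0×3.3 = 59.5) won't mimic when 59.5 ≥ 147 − 15.0·s*, i.e. s* ≥ 5.83.
Low-ability type (on-path payoff 42) won't mimic when 42 ≥ 147 − 20.8·s*, i.e. s* ≥ 5.05.
Both must hold, so s* = max(5.05, 5.83) = 5.83. The mid-ability type's constraint binds.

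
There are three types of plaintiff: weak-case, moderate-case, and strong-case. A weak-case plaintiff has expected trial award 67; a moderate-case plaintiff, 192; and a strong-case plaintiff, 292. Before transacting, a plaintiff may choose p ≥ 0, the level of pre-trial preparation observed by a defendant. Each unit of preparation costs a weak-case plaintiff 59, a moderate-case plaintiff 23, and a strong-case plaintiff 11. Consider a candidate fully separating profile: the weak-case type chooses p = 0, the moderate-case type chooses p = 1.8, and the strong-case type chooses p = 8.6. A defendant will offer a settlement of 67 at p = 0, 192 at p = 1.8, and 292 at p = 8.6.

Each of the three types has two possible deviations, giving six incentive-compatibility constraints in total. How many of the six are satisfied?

5

Weak-case (own payoff 67): to p=1.8 gives 192 − 59×1.8 = 85.8 → profitable ✗; to p=8.6 gives 292 − 59×8.6 = -215.4 → no gain ✓.
Strong-case (own payoff 292 − 11×8.6 = 197.4): to p=0 gives 67 → no gain ✓; to p=1.8 gives 192 − 11×1.8 = 172.2 → no gain ✓.
Moderate-case (own payoff 192 − 23×1.8 = 150.6): to p=0 gives 67 → no gain ✓; to p=8.6 gives 292 − 23×8.6 = 94.2 → no gain ✓.
5 of the 6 constraints hold; not an equilibrium.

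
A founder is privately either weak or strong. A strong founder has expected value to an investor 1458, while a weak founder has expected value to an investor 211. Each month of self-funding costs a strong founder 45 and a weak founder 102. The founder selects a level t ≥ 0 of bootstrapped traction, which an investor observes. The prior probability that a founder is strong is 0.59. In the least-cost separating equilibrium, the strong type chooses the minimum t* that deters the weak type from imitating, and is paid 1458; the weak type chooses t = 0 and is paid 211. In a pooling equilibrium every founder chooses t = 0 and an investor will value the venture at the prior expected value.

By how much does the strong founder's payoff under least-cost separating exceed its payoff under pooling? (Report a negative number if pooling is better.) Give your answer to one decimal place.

Least-cost separating signal: t* solves 211 = 1458 − 102·t*, so t* = (1458 − 211)/102 ≈ 12.2255.
Strong type's separating payoff: 1458 − 45 × t* = 1458 − 45 × (1458 − 211)/102 = 1458 − 56115/102 ≈ 907.853.
Pooling payoff: 0.59 × 1458 + 0.41 × 211 = 946.73.
Difference: 907.853 − 946.73 = -38.877, i.e. -38.9 to one decimal place.
The strong type would prefer the pooling outcome.

-38.9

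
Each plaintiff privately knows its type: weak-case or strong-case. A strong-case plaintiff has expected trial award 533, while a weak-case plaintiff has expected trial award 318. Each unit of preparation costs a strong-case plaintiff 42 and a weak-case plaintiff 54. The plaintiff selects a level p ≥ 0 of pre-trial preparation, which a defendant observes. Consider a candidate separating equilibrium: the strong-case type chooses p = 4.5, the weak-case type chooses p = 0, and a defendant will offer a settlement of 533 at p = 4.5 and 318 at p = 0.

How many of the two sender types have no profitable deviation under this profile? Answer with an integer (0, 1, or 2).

2

Strong-case type: signal → 533 − 42 × 4.5 = 344; deviate to 0 → 318. IC holds (344 ≥ 318).
Weak-case type: stay at 0 → 318; mimic → 533 − 54 × 4.5 = 290. IC holds (318 ≥ 290).
2 of 2 constraints hold, so this is a separating equilibrium.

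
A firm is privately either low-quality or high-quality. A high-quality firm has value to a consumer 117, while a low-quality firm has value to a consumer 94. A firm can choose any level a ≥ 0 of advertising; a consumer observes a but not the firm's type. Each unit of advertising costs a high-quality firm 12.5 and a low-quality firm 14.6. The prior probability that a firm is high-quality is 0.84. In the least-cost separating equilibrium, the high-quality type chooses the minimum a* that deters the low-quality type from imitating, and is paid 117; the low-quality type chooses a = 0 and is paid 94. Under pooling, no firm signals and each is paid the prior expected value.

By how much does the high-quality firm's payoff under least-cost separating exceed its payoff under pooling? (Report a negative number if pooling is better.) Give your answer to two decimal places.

-16.01

Least-cost separating signal: a* solves 94 = 117 − 14.6·a*, so a* = (117 − 94)/14.6 ≈ 1.5753.
High-quality type's separating payoff: 117 − 12.5 × a* = 117 − 12.5 × (117 − 94)/14.6 = 117 − 287.5/14.6 ≈ 97.3082.
Pooling payoff: 0.84 × 117 + 0.16 × 94 = 113.32.
Difference: 97.3082 − 113.32 = -16.0118, i.e. -16.01 to two decimal places.
The high-quality type would prefer the pooling outcome.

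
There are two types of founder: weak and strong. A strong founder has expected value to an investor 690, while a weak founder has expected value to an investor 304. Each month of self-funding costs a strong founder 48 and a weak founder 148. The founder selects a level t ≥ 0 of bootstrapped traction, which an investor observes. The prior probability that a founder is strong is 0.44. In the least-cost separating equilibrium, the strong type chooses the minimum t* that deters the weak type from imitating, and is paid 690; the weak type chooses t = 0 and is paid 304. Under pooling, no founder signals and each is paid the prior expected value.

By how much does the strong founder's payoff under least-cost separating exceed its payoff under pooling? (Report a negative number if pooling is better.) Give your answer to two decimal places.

90.97

Least-cost separating signal: t* solves 304 = 690 − 148·t*, so t* = (690 − 304)/148 ≈ 2.6081.
Strong type's separating payoff: 690 − 48 × t* = 690 − 48 × (690 − 304)/148 = 690 − 18528/148 ≈ 564.8108.
Pooling payoff: 0.44 × 690 + 0.56 × 304 = 473.84.
Difference: 564.8108 − 473.84 = 90.9708, i.e. 90.97 to two decimal places.
The strong type prefers to separate.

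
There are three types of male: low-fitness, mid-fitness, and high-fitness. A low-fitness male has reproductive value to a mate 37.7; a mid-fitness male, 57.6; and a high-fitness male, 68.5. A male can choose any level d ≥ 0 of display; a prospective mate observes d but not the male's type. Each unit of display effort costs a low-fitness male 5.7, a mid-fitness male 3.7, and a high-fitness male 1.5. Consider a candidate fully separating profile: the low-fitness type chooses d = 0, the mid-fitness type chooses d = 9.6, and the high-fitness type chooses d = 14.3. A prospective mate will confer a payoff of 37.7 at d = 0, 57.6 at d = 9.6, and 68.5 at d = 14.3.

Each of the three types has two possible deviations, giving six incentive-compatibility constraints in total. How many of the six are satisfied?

5

Mid-fitness (own payoff 57.6 − 3.7×9.6 = 22.08): to d=0 gives 37.7 → profitable ✗; to d=14.3 gives 68.5 − 3.7×14.3 = 15.59 → no gain ✓.
High-fitness (own payoff 68.5 − 1.5×14.3 = 47.05): to d=0 gives 37.7 → no gain ✓; to d=9.6 gives 57.6 − 1.5×9.6 = 43.2 → no gain ✓.
Low-fitness (own payoff 37.7): to d=9.6 gives 57.6 − 5.7×9.6 = 2.88 → no gain ✓; to d=14.3 gives 68.5 − 5.7×14.3 = -13.01 → no gain ✓.
5 of the 6 constraints hold; not an equilibrium.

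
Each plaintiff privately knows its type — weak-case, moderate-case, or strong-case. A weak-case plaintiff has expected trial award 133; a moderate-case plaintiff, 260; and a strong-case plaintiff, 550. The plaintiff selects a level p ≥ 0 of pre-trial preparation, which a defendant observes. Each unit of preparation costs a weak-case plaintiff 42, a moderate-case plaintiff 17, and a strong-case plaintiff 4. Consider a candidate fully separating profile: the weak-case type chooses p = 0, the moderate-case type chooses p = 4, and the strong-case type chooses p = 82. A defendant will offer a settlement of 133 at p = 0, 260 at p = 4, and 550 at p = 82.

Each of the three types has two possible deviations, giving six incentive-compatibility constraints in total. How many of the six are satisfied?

5

Weak-case (own payoff 133): to p=4 gives 260 − 42×4 = 92 → no gain ✓; to p=82 gives 550 − 42×82 = -2894 → no gain ✓.
Moderate-case (own payoff 260 − 17×4 = 192): to p=0 gives 133 → no gain ✓; to p=82 gives 550 − 17×82 = -844 → no gain ✓.
Strong-case (own payoff 550 − 4×82 = 222): to p=0 gives 133 → no gain ✓; to p=4 gives 260 − 4×4 = 244 → profitable ✗.
5 of the 6 constraints hold; not an equilibrium.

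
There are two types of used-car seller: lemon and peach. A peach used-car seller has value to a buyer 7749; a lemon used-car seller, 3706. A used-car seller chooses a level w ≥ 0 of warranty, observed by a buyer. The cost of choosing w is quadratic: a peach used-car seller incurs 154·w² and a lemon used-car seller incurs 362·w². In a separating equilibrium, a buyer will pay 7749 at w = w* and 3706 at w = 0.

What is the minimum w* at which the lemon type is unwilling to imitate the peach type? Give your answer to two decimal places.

3.34

The lemon type at w = 0 receives 3706; imitating at w* yields 7749 − 362·w*².
Indifference: 3706 = 7749 − 362·w*², so w*² = (7749 − 3706) / 362 ≈ 11.1685.
w* = √11.1685 ≈ 3.34.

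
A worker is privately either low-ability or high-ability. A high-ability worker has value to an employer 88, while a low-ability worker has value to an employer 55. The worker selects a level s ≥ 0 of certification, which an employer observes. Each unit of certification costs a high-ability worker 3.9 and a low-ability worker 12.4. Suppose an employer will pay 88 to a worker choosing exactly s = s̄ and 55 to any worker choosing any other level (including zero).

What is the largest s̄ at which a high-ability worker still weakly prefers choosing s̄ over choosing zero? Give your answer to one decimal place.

8.5

Choosing s̄ yields the high-ability type 88 − 3.9·s̄; choosing zero yields 55.
The high-ability type is indifferent at 88 − 3.9·s̄ = 55, i.e. s̄ = (88 − 55) / 3.9 ≈ 8.5.
For any s̄ above 8.5 the high-ability type would rather pool at zero, so separation collapses.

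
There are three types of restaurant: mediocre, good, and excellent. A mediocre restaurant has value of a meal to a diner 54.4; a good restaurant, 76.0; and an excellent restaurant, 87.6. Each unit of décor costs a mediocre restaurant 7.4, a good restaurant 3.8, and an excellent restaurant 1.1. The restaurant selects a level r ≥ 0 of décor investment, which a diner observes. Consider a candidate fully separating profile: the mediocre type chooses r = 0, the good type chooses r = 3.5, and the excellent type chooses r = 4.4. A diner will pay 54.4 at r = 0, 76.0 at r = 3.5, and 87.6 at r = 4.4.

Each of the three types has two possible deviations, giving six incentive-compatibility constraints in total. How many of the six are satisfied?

4

Excellent (own payoff 87.6 − 1.1×4.4 = 82.76): to r=0 gives 54.4 → no gain ✓; to r=3.5 gives 76.0 − 1.1×3.5 = 72.15 → no gain ✓.
Mediocre (own payoff 54.4): to r=3.5 gives 76.0 − 7.4×3.5 = 50.1 → no gain ✓; to r=4.4 gives 87.6 − 7.4×4.4 = 55.04 → profitable ✗.
Good (own payoff 76.0 − 3.8×3.5 = 62.7): to r=0 gives 54.4 → no gain ✓; to r=4.4 gives 87.6 − 3.8×4.4 = 70.88 → profitable ✗.
4 of the 6 constraints hold; not an equilibrium.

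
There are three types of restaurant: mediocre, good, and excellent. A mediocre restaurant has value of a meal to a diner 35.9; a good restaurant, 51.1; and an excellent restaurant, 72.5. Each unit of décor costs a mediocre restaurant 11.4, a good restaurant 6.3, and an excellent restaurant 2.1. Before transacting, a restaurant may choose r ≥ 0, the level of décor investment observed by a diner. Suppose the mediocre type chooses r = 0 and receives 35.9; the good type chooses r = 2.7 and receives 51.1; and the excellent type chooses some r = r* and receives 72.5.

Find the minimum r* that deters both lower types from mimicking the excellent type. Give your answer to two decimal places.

Good type (on-path payoff 51.1 − 6.3×2.7 = 34.09) won't mimic when 34.09 ≥ 72.5 − 6.3·r*, i.e. r* ≥ 6.10.
Mediocre type (on-path payoff 35.9) won't mimic when 35.9 ≥ 72.5 − 11.4·r*, i.e. r* ≥ 3.21.
Both must hold, so r* = max(3.21, 6.10) = 6.10. The good type's constraint binds.

6.10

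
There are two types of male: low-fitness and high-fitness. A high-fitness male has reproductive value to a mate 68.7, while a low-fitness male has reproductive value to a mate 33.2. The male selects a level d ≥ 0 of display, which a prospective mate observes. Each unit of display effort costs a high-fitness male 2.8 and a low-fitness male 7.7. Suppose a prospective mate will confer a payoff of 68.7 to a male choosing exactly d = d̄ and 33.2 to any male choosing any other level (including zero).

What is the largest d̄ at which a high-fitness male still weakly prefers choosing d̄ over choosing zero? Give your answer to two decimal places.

Choosing d̄ yields the high-fitness type 68.7 − 2.8·d̄; choosing zero yields 33.2.
The high-fitness type is indifferent at 68.7 − 2.8·d̄ = 33.2, i.e. d̄ = (68.7 − 33.2) / 2.8 ≈ 12.68.
For any d̄ above 12.68 the high-fitness type would rather pool at zero, so separation collapses.

12.68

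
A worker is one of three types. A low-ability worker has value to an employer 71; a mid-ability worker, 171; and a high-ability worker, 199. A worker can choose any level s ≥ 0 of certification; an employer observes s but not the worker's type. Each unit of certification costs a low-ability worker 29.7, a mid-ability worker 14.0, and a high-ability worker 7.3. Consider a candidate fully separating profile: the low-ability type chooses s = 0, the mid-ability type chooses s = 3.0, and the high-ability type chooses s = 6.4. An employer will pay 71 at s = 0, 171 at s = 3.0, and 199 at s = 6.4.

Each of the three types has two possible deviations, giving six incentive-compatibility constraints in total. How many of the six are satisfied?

5

Low-ability (own payoff 71): to s=3.0 gives 171 − 29.7×3.0 = 81.9 → profitable ✗; to s=6.4 gives 199 − 29.7×6.4 = 8.92 → no gain ✓.
High-ability (own payoff 199 − 7.3×6.4 = 152.28): to s=0 gives 71 → no gain ✓; to s=3.0 gives 171 − 7.3×3.0 = 149.1 → no gain ✓.
Mid-ability (own payoff 171 − 14.0×3.0 = 129): to s=0 gives 71 → no gain ✓; to s=6.4 gives 199 − 14.0×6.4 = 109.4 → no gain ✓.
5 of the 6 constraints hold; not an equilibrium.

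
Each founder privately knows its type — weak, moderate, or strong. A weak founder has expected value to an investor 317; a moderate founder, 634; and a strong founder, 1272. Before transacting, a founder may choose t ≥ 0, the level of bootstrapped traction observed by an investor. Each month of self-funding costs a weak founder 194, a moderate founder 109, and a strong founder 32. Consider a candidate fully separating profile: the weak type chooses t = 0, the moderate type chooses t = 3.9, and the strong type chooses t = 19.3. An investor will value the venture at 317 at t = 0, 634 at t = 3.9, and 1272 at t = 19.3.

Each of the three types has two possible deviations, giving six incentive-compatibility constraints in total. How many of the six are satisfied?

5

Weak (own payoff 317): to t=3.9 gives 634 − 194×3.9 = -122.6 → no gain ✓; to t=19.3 gives 1272 − 194×19.3 = -2472.2 → no gain ✓.
Strong (own payoff 1272 − 32×19.3 = 654.4): to t=0 gives 317 → no gain ✓; to t=3.9 gives 634 − 32×3.9 = 509.2 → no gain ✓.
Moderate (own payoff 634 − 109×3.9 = 208.9): to t=0 gives 317 → profitable ✗; to t=19.3 gives 1272 − 109×19.3 = -831.7 → no gain ✓.
5 of the 6 constraints hold; not an equilibrium.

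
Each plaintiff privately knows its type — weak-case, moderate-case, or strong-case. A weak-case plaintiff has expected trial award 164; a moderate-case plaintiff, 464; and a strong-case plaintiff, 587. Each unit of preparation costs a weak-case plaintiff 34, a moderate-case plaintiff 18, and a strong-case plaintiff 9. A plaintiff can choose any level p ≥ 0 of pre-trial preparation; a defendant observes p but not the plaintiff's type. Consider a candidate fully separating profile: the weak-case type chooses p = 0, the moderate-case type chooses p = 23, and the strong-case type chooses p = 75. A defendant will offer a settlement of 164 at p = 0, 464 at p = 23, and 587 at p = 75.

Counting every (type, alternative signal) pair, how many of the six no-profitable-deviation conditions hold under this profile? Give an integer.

3

Strong-case (own payoff 587 − 9×75 = -88): to p=0 gives 164 → profitable ✗; to p=23 gives 464 − 9×23 = 257 → profitable ✗.
Moderate-case (own payoff 464 − 18×23 = 50): to p=0 gives 164 → profitable ✗; to p=75 gives 587 − 18×75 = -763 → no gain ✓.
Weak-case (own payoff 164): to p=23 gives 464 − 34×23 = -318 → no gain ✓; to p=75 gives 587 − 34×75 = -1963 → no gain ✓.
3 of the 6 constraints hold; not an equilibrium.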